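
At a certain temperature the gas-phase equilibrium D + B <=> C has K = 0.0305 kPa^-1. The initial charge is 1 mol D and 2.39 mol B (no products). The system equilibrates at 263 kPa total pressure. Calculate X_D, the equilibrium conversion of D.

Take 1 mol D as basis and let X be its fractional conversion, so ξ = X.
Moles: n_D = 1 − X; n_B = 2.39 − X; n_C = X.
n_T = Σnᵢ = 3.39 − X.
With p_i = (n_i/n_T)P, K = p_C / (p_D p_B).
This yields a degree-2 equation in X; solving on (0,1), X = 0.830.

X = 0.830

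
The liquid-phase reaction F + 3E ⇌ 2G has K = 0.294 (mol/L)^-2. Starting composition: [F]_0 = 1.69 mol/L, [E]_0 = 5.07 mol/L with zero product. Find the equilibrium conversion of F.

Let X = conversion of F; extent ξ = 1.69·X mol/L.
Concentrations: [F] = 1.69 − 1.69X; [E] = 5.07 − 5.07X; [G] = 3.38X.
K = [G]^2 / ([F] [E]^3).
Setting equal to 0.294 and solving for X on (0,1) gives X = 0.529.

X = 0.529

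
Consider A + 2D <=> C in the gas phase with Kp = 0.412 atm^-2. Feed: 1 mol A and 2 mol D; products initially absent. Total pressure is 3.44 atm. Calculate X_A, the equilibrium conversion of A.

X = 0.532

Take 1 mol A as basis and let X be its fractional conversion, so ξ = X.
Mole table: n_A = 1 − X; n_D = 2 − 2X; n_C = X.
n_T = Σnᵢ = 3 − 2X.
Mole fractions y_i = n_i/n_T; Kp = p_C / (p_A p_D^2) with p_i = y_i·P.
Substituting and setting equal to 0.412 atm^-2 gives a polynomial in X; the root in (0,1) is X = 0.532.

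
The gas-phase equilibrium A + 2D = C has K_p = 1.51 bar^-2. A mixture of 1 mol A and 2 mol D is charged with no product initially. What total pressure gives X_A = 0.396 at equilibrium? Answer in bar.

Let X = conversion of A (basis 1 mol A); extent of reaction ξ = X.
Species balance: n_A = 1 − X; n_D = 2 − 2X; n_C = X.
Total moles n_T = 3 − 2X.
K_p = p_C / (p_A p_D^2) with p_i = (n_i/n_T)·P.
At X = 0.396: the mole-fraction product g(X) = Π y_i^ν_i = 2.19. Since K_p = g(X)·P^{-2}, P = (g/K_p)^(1/2) = (2.19/1.51)^(1/2) = 1.2 bar.

P = 1.2 bar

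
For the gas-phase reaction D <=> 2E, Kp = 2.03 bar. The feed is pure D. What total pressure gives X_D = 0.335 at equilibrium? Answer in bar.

Basis: 1 mol D initially; let X = conversion of D. Extent ξ = X.
Species balance: n_D = 1 − X; n_E = 2X.
n_T = Σnᵢ = 1 + X.
Kp = p_E^2 / (p_D) with p_i = (n_i/n_T)·P.
At X = 0.335: the mole-fraction product g(X) = Π y_i^ν_i = 0.5056. Since Kp = g(X)·P^{1}, P = (Kp/g)^(1/1) = (2.03/0.5056)^(1/1) = 4.01 bar.

P = 4.01 bar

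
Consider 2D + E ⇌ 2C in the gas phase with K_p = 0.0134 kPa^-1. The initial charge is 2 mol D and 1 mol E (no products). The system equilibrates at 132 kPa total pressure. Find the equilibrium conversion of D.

Basis: 2 mol D initially; let X = conversion of D. Extent ξ = X.
Species balance: n_D = 2 − 2X; n_E = 1 − X; n_C = 2X.
n_T = Σnᵢ = 3 − X.
With p_i = (n_i/n_T)P, K_p = p_C^2 / (p_D^2 p_E).
Equating to 0.0134 kPa^-1 and solving on 0 < X < 1: X = 0.391.

X = 0.391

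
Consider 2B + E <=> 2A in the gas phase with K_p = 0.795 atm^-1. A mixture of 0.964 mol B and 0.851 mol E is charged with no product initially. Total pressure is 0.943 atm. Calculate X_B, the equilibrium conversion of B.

Let X = conversion of B (basis 0.964 mol B); extent of reaction ξ = 0.482X.
At extent ξ: n_B = 0.964 − 0.964X; n_E = 0.851 − 0.482X; n_A = 0.964X.
n_T = Σnᵢ = 1.81 − 0.482X.
y_i = n_i/n_T, p_i = y_i·P. K_p = p_A^2 / (p_B^2 p_E).
This yields a degree-3 equation in X; solving on (0,1), X = 0.358.

X = 0.358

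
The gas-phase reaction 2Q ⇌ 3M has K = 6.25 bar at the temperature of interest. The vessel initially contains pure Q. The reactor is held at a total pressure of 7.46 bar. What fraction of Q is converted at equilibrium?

Basis: 1 mol Q initially; let X = conversion of Q. Extent ξ = 0.5X.
At extent ξ: n_Q = 1 − X; n_M = 1.5X.
Summing: n_T = 1 + 0.5X.
y_i = n_i/n_T, p_i = y_i·P. K = p_M^3 / (p_Q^2).
Substituting and setting equal to 6.25 bar gives a polynomial in X; the root in (0,1) is X = 0.451.

X = 0.451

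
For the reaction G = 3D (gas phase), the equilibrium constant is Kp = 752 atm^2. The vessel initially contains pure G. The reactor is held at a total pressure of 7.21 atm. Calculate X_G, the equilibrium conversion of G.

X = 0.845

Let X = conversion of G (basis 1 mol G); extent of reaction ξ = X.
Moles: n_G = 1 − X; n_D = 3X.
Total moles n_T = 1 + 2X.
y_i = n_i/n_T, p_i = y_i·P. Kp = p_D^3 / (p_G).
Setting this equal to 752 atm^2 and taking the physical root (0 < X < 1) gives X = 0.845.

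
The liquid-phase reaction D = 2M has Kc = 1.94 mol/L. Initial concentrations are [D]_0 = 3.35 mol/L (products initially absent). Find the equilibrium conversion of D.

X = 0.315

Let X = conversion of D; extent ξ = 3.35·X mol/L.
Concentrations: [D] = 3.35 − 3.35X; [M] = 6.7X.
Kc = [M]^2 / ([D]).
Solving Kc = 1.94 for X ∈ (0,1): X = 0.315.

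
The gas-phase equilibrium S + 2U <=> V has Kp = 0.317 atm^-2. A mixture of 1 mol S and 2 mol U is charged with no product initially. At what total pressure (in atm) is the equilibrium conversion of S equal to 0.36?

Let X = conversion of S (basis 1 mol S); extent of reaction ξ = X.
Species balance: n_S = 1 − X; n_U = 2 − 2X; n_V = X.
Summing: n_T = 3 − 2X.
Kp = p_V / (p_S p_U^2) with p_i = (n_i/n_T)·P.
At X = 0.36: the mole-fraction product g(X) = Π y_i^ν_i = 1.785. Since Kp = g(X)·P^{-2}, P = (g/Kp)^(1/2) = (1.785/0.317)^(1/2) = 2.37 atm.

P = 2.37 atm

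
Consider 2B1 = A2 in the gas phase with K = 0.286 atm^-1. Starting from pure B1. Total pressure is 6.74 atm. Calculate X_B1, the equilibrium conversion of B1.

Basis: 1 mol B1 initially; let X = conversion of B1. Extent ξ = 0.5X.
Moles: n_B1 = 1 − X; n_A2 = 0.5X.
Summing: n_T = 1 − 0.5X.
y_i = n_i/n_T, p_i = y_i·P. K = p_A2 / (p_B1^2).
This yields a degree-2 equation in X; solving on (0,1), X = 0.661.

X = 0.661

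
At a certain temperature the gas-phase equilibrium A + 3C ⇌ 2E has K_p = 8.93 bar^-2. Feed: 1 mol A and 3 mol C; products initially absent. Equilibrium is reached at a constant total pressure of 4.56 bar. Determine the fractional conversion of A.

Let X = conversion of A (basis 1 mol A); extent of reaction ξ = X.
Moles: n_A = 1 − X; n_C = 3 − 3X; n_E = 2X.
n_T = Σnᵢ = 4 − 2X.
Mole fractions y_i = n_i/n_T; K_p = p_E^2 / (p_A p_C^3) with p_i = y_i·P.
Setting this equal to 8.93 bar^-2 and taking the physical root (0 < X < 1) gives X = 0.769.

X = 0.769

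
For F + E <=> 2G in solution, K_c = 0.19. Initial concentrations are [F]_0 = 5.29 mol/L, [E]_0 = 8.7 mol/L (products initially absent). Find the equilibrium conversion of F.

Let X = conversion of F; extent ξ = 5.29·X mol/L.
Concentrations: [F] = 5.29 − 5.29X; [E] = 8.7 − 5.29X; [G] = 10.6X.
K_c = [G]^2 / ([F] [E]).
Setting equal to 0.19 and solving for X on (0,1) gives X = 0.228.

X = 0.228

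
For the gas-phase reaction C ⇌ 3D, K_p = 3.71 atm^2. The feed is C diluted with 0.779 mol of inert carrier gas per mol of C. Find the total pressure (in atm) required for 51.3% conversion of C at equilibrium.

P = 1.97 atm

Let X = conversion of C (basis 1 mol C); extent of reaction ξ = X.
Mole table: n_C = 1 − X; n_D = 3X; n_I = 0.779 (inert).
Summing: n_T = 1.78 + 2X.
K_p = p_D^3 / (p_C) with p_i = (n_i/n_T)·P.
At X = 0.513: the mole-fraction product g(X) = Π y_i^ν_i = 0.9513. Since K_p = g(X)·P^{2}, P = (K_p/g)^(1/2) = (3.71/0.9513)^(1/2) = 1.97 atm.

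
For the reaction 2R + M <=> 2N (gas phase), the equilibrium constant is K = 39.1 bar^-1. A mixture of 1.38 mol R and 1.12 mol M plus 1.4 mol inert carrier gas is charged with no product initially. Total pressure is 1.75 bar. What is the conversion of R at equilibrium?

Let X = conversion of R (basis 1.38 mol R); extent of reaction ξ = 0.69X.
Mole table: n_R = 1.38 − 1.38X; n_M = 1.12 − 0.69X; n_N = 1.38X; n_I = 1.4 (inert).
Summing: n_T = 3.9 − 0.69X.
Mole fractions y_i = n_i/n_T; K = p_N^2 / (p_R^2 p_M) with p_i = y_i·P.
Equating to 39.1 bar^-1 and solving on 0 < X < 1: X = 0.775.

X = 0.775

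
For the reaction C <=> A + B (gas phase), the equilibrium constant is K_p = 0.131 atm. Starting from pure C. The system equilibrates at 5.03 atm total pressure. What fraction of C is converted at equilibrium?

Take 1 mol C as basis and let X be its fractional conversion, so ξ = X.
Species balance: n_C = 1 − X; n_A = X; n_B = X.
Summing: n_T = 1 + X.
With p_i = (n_i/n_T)P, K_p = p_A p_B / (p_C).
Substituting and setting equal to 0.131 atm gives a polynomial in X; the root in (0,1) is X = 0.159.

X = 0.159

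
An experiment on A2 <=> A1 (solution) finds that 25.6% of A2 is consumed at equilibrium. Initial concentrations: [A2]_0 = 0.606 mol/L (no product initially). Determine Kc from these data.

Kc = 0.344

Let X = conversion of A2.
Concentrations: [A2] = 0.606 − 0.606X; [A1] = 0.606X.
At X = 0.256: [A2] = 0.451, [A1] = 0.155.
Kc = [A1] / ([A2]) = 0.344.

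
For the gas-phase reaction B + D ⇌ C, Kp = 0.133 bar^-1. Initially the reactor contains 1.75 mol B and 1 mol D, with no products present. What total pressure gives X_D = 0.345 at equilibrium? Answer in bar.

Basis: 1 mol D initially; let X = conversion of D. Extent ξ = X.
Species balance: n_B = 1.75 − X; n_D = 1 − X; n_C = X.
Total moles n_T = 2.75 − X.
Kp = p_C / (p_B p_D) with p_i = (n_i/n_T)·P.
At X = 0.345: the mole-fraction product g(X) = Π y_i^ν_i = 0.9016. Since Kp = g(X)·P^{-1}, P = (g/Kp)^(1/1) = (0.9016/0.133)^(1/1) = 6.78 bar.

P = 6.78 bar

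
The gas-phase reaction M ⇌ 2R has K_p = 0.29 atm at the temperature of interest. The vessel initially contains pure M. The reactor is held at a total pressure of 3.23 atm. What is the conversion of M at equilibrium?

X = 0.148

Take 1 mol M as basis and let X be its fractional conversion, so ξ = X.
Mole table: n_M = 1 − X; n_R = 2X.
n_T = Σnᵢ = 1 + X.
With p_i = (n_i/n_T)P, K_p = p_R^2 / (p_M).
Substituting and setting equal to 0.29 atm gives a polynomial in X; the root in (0,1) is X = 0.148.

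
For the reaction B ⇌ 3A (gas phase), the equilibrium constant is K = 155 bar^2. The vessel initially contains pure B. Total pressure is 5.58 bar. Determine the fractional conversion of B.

Basis: 1 mol B initially; let X = conversion of B. Extent ξ = X.
At extent ξ: n_B = 1 − X; n_A = 3X.
Summing: n_T = 1 + 2X.
y_i = n_i/n_T, p_i = y_i·P. K = p_A^3 / (p_B).
Setting this equal to 155 bar^2 and taking the physical root (0 < X < 1) gives X = 0.688.

X = 0.688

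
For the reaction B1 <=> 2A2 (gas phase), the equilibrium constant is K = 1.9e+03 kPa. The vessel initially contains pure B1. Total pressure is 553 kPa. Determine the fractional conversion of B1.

Take 1 mol B1 as basis and let X be its fractional conversion, so ξ = X.
At extent ξ: n_B1 = 1 − X; n_A2 = 2X.
n_T = Σnᵢ = 1 + X.
Mole fractions y_i = n_i/n_T; K = p_A2^2 / (p_B1) with p_i = y_i·P.
Equating to 1.9e+03 kPa and solving on 0 < X < 1: X = 0.680.

X = 0.680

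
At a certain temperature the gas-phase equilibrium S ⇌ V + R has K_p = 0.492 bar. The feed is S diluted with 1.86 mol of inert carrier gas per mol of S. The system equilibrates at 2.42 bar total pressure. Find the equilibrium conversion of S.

X = 0.556

Take 1 mol S as basis and let X be its fractional conversion, so ξ = X.
Species balance: n_S = 1 − X; n_V = X; n_R = X; n_I = 1.86 (inert).
n_T = Σnᵢ = 2.86 + X.
With p_i = (n_i/n_T)P, K_p = p_V p_R / (p_S).
Setting this equal to 0.492 bar and taking the physical root (0 < X < 1) gives X = 0.556.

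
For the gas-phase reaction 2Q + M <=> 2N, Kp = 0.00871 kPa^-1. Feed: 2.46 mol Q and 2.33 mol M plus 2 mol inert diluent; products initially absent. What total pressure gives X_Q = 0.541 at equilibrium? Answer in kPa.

Take 2.46 mol Q as basis and let X be its fractional conversion, so ξ = 1.23X.
Species balance: n_Q = 2.46 − 2.46X; n_M = 2.33 − 1.23X; n_N = 2.46X; n_I = 2 (inert).
Total moles n_T = 6.79 − 1.23X.
Kp = p_N^2 / (p_Q^2 p_M) with p_i = (n_i/n_T)·P.
At X = 0.541: the mole-fraction product g(X) = Π y_i^ν_i = 5.111. Since Kp = g(X)·P^{-1}, P = (g/Kp)^(1/1) = (5.111/0.00871)^(1/1) = 587 kPa.

P = 587 kPa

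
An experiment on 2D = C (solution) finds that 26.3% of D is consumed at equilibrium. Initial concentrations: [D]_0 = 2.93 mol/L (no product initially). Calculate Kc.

Kc = 0.0826 L/mol

Let X = conversion of D.
Concentrations: [D] = 2.93 − 2.93X; [C] = 1.47X.
At X = 0.263: [D] = 2.16, [C] = 0.385.
Kc = [C] / ([D]^2) = 0.0826 L/mol.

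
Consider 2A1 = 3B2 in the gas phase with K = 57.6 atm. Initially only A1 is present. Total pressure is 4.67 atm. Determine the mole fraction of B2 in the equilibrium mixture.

y_B2 = 0.797

Take 1 mol A1 as basis and let X be its fractional conversion, so ξ = 0.5X.
Mole table: n_A1 = 1 − X; n_B2 = 1.5X.
Summing: n_T = 1 + 0.5X.
Mole fractions y_i = n_i/n_T; K = p_B2^3 / (p_A1^2) with p_i = y_i·P.
This yields a degree-3 equation in X; solving on (0,1), X = 0.724.
Then n_B2 = 1.09, n_T = 1.36, so y_B2 = 0.797.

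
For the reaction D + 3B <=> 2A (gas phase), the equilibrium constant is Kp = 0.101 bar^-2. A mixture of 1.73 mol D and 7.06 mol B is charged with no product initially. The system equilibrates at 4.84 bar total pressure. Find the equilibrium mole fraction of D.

y_D = 0.118

Basis: 1.73 mol D initially; let X = conversion of D. Extent ξ = 1.73X.
At extent ξ: n_D = 1.73 − 1.73X; n_B = 7.06 − 5.19X; n_A = 3.46X.
n_T = Σnᵢ = 8.79 − 3.46X.
With p_i = (n_i/n_T)P, Kp = p_A^2 / (p_D p_B^3).
Substituting and setting equal to 0.101 bar^-2 gives a polynomial in X; the root in (0,1) is X = 0.523.
Then n_D = 0.824, n_T = 6.98, so y_D = 0.118.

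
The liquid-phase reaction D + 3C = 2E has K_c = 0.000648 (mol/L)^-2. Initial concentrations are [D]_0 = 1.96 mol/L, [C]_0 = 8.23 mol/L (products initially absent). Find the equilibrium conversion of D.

Let X = conversion of D; extent ξ = 1.96·X mol/L.
Concentrations: [D] = 1.96 − 1.96X; [C] = 8.23 − 5.88X; [E] = 3.92X.
K_c = [E]^2 / ([D] [C]^3).
Equating to 0.000648 (mol/L)^-2: the physical root is X = 0.163.

X = 0.163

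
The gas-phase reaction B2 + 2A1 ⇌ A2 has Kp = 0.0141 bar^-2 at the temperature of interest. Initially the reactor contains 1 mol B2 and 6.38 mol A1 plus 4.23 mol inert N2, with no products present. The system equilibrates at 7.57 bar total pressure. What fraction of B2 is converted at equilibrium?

Let X = conversion of B2 (basis 1 mol B2); extent of reaction ξ = X.
Moles: n_B2 = 1 − X; n_A1 = 6.38 − 2X; n_A2 = X; n_I = 4.23 (inert).
Total moles n_T = 11.6 − 2X.
Mole fractions y_i = n_i/n_T; Kp = p_A2 / (p_B2 p_A1^2) with p_i = y_i·P.
This yields a degree-3 equation in X; solving on (0,1), X = 0.188.

X = 0.188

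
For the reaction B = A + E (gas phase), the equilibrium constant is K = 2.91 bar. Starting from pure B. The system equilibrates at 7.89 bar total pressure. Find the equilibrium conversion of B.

X = 0.519

Basis: 1 mol B initially; let X = conversion of B. Extent ξ = X.
Moles: n_B = 1 − X; n_A = X; n_E = X.
Total moles n_T = 1 + X.
With p_i = (n_i/n_T)P, K = p_A p_E / (p_B).
This yields a degree-2 equation in X; solving on (0,1), X = 0.519.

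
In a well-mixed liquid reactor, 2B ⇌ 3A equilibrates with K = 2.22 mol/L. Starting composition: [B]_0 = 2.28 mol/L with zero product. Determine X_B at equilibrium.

X = 0.446

Let X = conversion of B; extent ξ = 2.28X/2 mol/L.
Concentrations: [B] = 2.28 − 2.28X; [A] = 3.42X.
K = [A]^3 / ([B]^2).
Equating to 2.22 mol/L: the physical root is X = 0.446.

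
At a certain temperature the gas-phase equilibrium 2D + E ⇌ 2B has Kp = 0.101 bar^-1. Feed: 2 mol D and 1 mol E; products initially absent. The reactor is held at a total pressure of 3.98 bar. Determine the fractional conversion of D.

X = 0.249

Take 2 mol D as basis and let X be its fractional conversion, so ξ = X.
Mole table: n_D = 2 − 2X; n_E = 1 − X; n_B = 2X.
Total moles n_T = 3 − X.
With p_i = (n_i/n_T)P, Kp = p_B^2 / (p_D^2 p_E).
Equating to 0.101 bar^-1 and solving on 0 < X < 1: X = 0.249.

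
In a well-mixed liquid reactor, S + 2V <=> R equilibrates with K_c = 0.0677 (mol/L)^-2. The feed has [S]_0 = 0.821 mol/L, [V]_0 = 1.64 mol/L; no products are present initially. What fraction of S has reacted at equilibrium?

Let X = conversion of S; extent ξ = 0.821·X mol/L.
Concentrations: [S] = 0.821 − 0.821X; [V] = 1.64 − 1.64X; [R] = 0.821X.
K_c = [R] / ([S] [V]^2).
Setting equal to 0.0677 and solving for X on (0,1) gives X = 0.123.

X = 0.123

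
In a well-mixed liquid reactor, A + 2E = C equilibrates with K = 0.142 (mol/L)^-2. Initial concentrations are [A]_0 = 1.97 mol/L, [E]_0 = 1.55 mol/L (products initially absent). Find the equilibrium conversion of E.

Let X = conversion of E; extent ξ = 1.55X/2 mol/L.
Concentrations: [A] = 1.97 − 0.775X; [E] = 1.55 − 1.55X; [C] = 0.775X.
K = [C] / ([A] [E]^2).
Setting equal to 0.142 and solving for X on (0,1) gives X = 0.334.

X = 0.334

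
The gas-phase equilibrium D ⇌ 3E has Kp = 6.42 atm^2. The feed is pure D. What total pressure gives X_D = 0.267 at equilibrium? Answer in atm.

Let X = conversion of D (basis 1 mol D); extent of reaction ξ = X.
Species balance: n_D = 1 − X; n_E = 3X.
Summing: n_T = 1 + 2X.
Kp = p_E^3 / (p_D) with p_i = (n_i/n_T)·P.
At X = 0.267: the mole-fraction product g(X) = Π y_i^ν_i = 0.2979. Since Kp = g(X)·P^{2}, P = (Kp/g)^(1/2) = (6.42/0.2979)^(1/2) = 4.64 atm.

P = 4.64 atm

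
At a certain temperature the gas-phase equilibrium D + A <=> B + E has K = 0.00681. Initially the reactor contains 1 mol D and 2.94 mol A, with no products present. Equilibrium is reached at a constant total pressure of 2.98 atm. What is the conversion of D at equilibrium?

X = 0.129

Let X = conversion of D (basis 1 mol D); extent of reaction ξ = X.
At extent ξ: n_D = 1 − X; n_A = 2.94 − X; n_B = X; n_E = X.
Total moles n_T = 3.94 (Δν = 0, constant).
Mole fractions y_i = n_i/n_T; K = p_B p_E / (p_D p_A) with p_i = y_i·P.
Equating to 0.00681 and solving on 0 < X < 1: X = 0.129.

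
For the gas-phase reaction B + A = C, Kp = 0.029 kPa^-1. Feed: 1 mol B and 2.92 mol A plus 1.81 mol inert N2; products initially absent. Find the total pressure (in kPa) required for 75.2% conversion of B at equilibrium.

Take 1 mol B as basis and let X be its fractional conversion, so ξ = X.
Mole table: n_B = 1 − X; n_A = 2.92 − X; n_C = X; n_I = 1.81 (inert).
Total moles n_T = 5.73 − X.
Kp = p_C / (p_B p_A) with p_i = (n_i/n_T)·P.
At X = 0.752: the mole-fraction product g(X) = Π y_i^ν_i = 6.962. Since Kp = g(X)·P^{-1}, P = (g/Kp)^(1/1) = (6.962/0.029)^(1/1) = 240 kPa.

P = 240 kPa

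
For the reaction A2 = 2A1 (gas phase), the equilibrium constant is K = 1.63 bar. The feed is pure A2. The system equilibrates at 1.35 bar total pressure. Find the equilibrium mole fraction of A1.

Let X = conversion of A2 (basis 1 mol A2); extent of reaction ξ = X.
Species balance: n_A2 = 1 − X; n_A1 = 2X.
Total moles n_T = 1 + X.
With p_i = (n_i/n_T)P, K = p_A1^2 / (p_A2).
Substituting and setting equal to 1.63 bar gives a polynomial in X; the root in (0,1) is X = 0.482.
Then n_A1 = 0.963, n_T = 1.48, so y_A1 = 0.650.

y_A1 = 0.650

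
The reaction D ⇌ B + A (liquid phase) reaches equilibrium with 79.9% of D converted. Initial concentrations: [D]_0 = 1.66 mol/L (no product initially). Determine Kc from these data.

Let X = conversion of D.
Concentrations: [D] = 1.66 − 1.66X; [B] = 1.66X; [A] = 1.66X.
At X = 0.799: [D] = 0.334, [B] = 1.33, [A] = 1.33.
Kc = [B] [A] / ([D]) = 5.27 mol/L.

Kc = 5.27 mol/L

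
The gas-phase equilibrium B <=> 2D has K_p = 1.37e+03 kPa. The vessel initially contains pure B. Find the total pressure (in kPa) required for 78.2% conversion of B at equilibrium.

Let X = conversion of B (basis 1 mol B); extent of reaction ξ = X.
At extent ξ: n_B = 1 − X; n_D = 2X.
Total moles n_T = 1 + X.
K_p = p_D^2 / (p_B) with p_i = (n_i/n_T)·P.
At X = 0.782: the mole-fraction product g(X) = Π y_i^ν_i = 6.297. Since K_p = g(X)·P^{1}, P = (K_p/g)^(1/1) = (1.37e+03/6.297)^(1/1) = 218 kPa.

P = 218 kPa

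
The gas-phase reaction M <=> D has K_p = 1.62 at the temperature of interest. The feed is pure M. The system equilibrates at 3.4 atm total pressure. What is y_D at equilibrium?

y_D = 0.618

Let X = conversion of M (basis 1 mol M); extent of reaction ξ = X.
Species balance: n_M = 1 − X; n_D = X.
Since Δν = 0, n_T = 1 throughout.
y_i = n_i/n_T, p_i = y_i·P. K_p = p_D / (p_M).
Setting this equal to 1.62 and taking the physical root (0 < X < 1) gives X = 0.618.
Then n_D = 0.618, n_T = 1, so y_D = 0.618.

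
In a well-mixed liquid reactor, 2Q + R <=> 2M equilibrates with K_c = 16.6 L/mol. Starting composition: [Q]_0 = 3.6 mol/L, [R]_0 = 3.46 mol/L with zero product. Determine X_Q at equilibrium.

X = 0.850

Let X = conversion of Q; extent ξ = 3.6X/2 mol/L.
Concentrations: [Q] = 3.6 − 3.6X; [R] = 3.46 − 1.8X; [M] = 3.6X.
K_c = [M]^2 / ([Q]^2 [R]).
Equating to 16.6 L/mol: the physical root is X = 0.850.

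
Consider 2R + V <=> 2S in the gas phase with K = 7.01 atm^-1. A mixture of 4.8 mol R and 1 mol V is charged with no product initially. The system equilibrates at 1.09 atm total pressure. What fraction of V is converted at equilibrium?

Let X = conversion of V (basis 1 mol V); extent of reaction ξ = X.
At extent ξ: n_R = 4.8 − 2X; n_V = 1 − X; n_S = 2X.
n_T = Σnᵢ = 5.8 − X.
With p_i = (n_i/n_T)P, K = p_S^2 / (p_R^2 p_V).
Setting this equal to 7.01 atm^-1 and taking the physical root (0 < X < 1) gives X = 0.823.

X = 0.823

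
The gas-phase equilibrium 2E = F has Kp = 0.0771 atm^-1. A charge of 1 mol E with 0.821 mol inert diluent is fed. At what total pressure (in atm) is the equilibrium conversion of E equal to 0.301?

P = 6.67 atm

Take 1 mol E as basis and let X be its fractional conversion, so ξ = 0.5X.
Mole table: n_E = 1 − X; n_F = 0.5X; n_I = 0.821 (inert).
n_T = Σnᵢ = 1.82 − 0.5X.
Kp = p_F / (p_E^2) with p_i = (n_i/n_T)·P.
At X = 0.301: the mole-fraction product g(X) = Π y_i^ν_i = 0.5146. Since Kp = g(X)·P^{-1}, P = (g/Kp)^(1/1) = (0.5146/0.0771)^(1/1) = 6.67 atm.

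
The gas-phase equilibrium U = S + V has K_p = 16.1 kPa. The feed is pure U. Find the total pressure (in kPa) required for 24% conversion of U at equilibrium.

Basis: 1 mol U initially; let X = conversion of U. Extent ξ = X.
At extent ξ: n_U = 1 − X; n_S = X; n_V = X.
Total moles n_T = 1 + X.
K_p = p_S p_V / (p_U) with p_i = (n_i/n_T)·P.
At X = 0.24: the mole-fraction product g(X) = Π y_i^ν_i = 0.06112. Since K_p = g(X)·P^{1}, P = (K_p/g)^(1/1) = (16.1/0.06112)^(1/1) = 263 kPa.

P = 263 kPa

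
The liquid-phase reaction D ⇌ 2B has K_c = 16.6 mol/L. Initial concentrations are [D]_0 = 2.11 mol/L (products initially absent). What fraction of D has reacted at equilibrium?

Let X = conversion of D; extent ξ = 2.11·X mol/L.
Concentrations: [D] = 2.11 − 2.11X; [B] = 4.22X.
K_c = [B]^2 / ([D]).
Equating to 16.6 mol/L: the physical root is X = 0.729.

X = 0.729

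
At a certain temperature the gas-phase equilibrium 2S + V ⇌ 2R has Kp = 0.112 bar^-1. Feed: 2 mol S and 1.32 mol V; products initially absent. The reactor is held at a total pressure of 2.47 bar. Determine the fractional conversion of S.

X = 0.238

Take 2 mol S as basis and let X be its fractional conversion, so ξ = X.
Moles: n_S = 2 − 2X; n_V = 1.32 − X; n_R = 2X.
Total moles n_T = 3.32 − X.
Mole fractions y_i = n_i/n_T; Kp = p_R^2 / (p_S^2 p_V) with p_i = y_i·P.
Setting this equal to 0.112 bar^-1 and taking the physical root (0 < X < 1) gives X = 0.238.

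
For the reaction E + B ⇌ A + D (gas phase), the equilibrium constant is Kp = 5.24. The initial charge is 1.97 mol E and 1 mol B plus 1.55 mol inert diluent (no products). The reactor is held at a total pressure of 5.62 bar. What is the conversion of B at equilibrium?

X = 0.869

Let X = conversion of B (basis 1 mol B); extent of reaction ξ = X.
Mole table: n_E = 1.97 − X; n_B = 1 − X; n_A = X; n_D = X; n_I = 1.55 (inert).
n_T stays at 4.52 (no change in mole number).
Mole fractions y_i = n_i/n_T; Kp = p_A p_D / (p_E p_B) with p_i = y_i·P.
Substituting and setting equal to 5.24 gives a polynomial in X; the root in (0,1) is X = 0.869.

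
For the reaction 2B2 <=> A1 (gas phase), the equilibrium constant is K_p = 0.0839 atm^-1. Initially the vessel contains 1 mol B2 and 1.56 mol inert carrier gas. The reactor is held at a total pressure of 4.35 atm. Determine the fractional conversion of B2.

Take 1 mol B2 as basis and let X be its fractional conversion, so ξ = 0.5X.
Moles: n_B2 = 1 − X; n_A1 = 0.5X; n_I = 1.56 (inert).
Summing: n_T = 2.56 − 0.5X.
y_i = n_i/n_T, p_i = y_i·P. K_p = p_A1 / (p_B2^2).
Equating to 0.0839 atm^-1 and solving on 0 < X < 1: X = 0.193.

X = 0.193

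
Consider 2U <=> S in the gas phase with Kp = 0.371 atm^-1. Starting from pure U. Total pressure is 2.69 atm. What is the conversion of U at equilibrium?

Let X = conversion of U (basis 1 mol U); extent of reaction ξ = 0.5X.
Mole table: n_U = 1 − X; n_S = 0.5X.
n_T = Σnᵢ = 1 − 0.5X.
With p_i = (n_i/n_T)P, Kp = p_S / (p_U^2).
This yields a degree-2 equation in X; solving on (0,1), X = 0.552.

X = 0.552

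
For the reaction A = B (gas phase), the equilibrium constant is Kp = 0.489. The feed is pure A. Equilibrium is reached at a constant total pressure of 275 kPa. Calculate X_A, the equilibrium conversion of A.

X = 0.328

Basis: 1 mol A initially; let X = conversion of A. Extent ξ = X.
Species balance: n_A = 1 − X; n_B = X.
Total moles n_T = 1 (Δν = 0, constant).
y_i = n_i/n_T, p_i = y_i·P. Kp = p_B / (p_A).
Equating to 0.489 and solving on 0 < X < 1: X = 0.328.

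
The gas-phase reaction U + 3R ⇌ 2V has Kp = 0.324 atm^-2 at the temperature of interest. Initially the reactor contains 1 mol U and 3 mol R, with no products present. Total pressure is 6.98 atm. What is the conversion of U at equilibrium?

X = 0.597

Let X = conversion of U (basis 1 mol U); extent of reaction ξ = X.
Species balance: n_U = 1 − X; n_R = 3 − 3X; n_V = 2X.
Summing: n_T = 4 − 2X.
Mole fractions y_i = n_i/n_T; Kp = p_V^2 / (p_U p_R^3) with p_i = y_i·P.
Equating to 0.324 atm^-2 and solving on 0 < X < 1: X = 0.597.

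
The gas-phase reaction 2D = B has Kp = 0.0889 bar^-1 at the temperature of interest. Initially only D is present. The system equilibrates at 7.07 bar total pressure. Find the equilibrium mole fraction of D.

y_D = 0.696

Let X = conversion of D (basis 1 mol D); extent of reaction ξ = 0.5X.
At extent ξ: n_D = 1 − X; n_B = 0.5X.
Summing: n_T = 1 − 0.5X.
Mole fractions y_i = n_i/n_T; Kp = p_B / (p_D^2) with p_i = y_i·P.
Equating to 0.0889 bar^-1 and solving on 0 < X < 1: X = 0.467.
Then n_D = 0.533, n_T = 0.767, so y_D = 0.696.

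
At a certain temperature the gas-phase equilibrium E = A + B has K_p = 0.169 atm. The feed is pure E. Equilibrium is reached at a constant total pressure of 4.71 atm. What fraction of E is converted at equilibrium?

X = 0.186

Take 1 mol E as basis and let X be its fractional conversion, so ξ = X.
Species balance: n_E = 1 − X; n_A = X; n_B = X.
n_T = Σnᵢ = 1 + X.
y_i = n_i/n_T, p_i = y_i·P. K_p = p_A p_B / (p_E).
This yields a degree-2 equation in X; solving on (0,1), X = 0.186.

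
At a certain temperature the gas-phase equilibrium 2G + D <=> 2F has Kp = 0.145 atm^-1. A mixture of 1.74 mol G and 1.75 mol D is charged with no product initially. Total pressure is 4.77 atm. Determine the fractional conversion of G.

X = 0.359

Take 1.74 mol G as basis and let X be its fractional conversion, so ξ = 0.87X.
At extent ξ: n_G = 1.74 − 1.74X; n_D = 1.75 − 0.87X; n_F = 1.74X.
n_T = Σnᵢ = 3.49 − 0.87X.
y_i = n_i/n_T, p_i = y_i·P. Kp = p_F^2 / (p_G^2 p_D).
Substituting and setting equal to 0.145 atm^-1 gives a polynomial in X; the root in (0,1) is X = 0.359.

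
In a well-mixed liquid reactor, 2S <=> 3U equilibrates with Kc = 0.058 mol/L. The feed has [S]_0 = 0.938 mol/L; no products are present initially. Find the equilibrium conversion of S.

X = 0.223

Let X = conversion of S; extent ξ = 0.938X/2 mol/L.
Concentrations: [S] = 0.938 − 0.938X; [U] = 1.41X.
Kc = [U]^3 / ([S]^2).
This equals 0.058 at X = 0.223 (the root in 0 < X < 1).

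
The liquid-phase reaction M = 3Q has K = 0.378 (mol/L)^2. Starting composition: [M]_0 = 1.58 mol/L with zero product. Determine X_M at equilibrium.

X = 0.167

Let X = conversion of M; extent ξ = 1.58·X mol/L.
Concentrations: [M] = 1.58 − 1.58X; [Q] = 4.74X.
K = [Q]^3 / ([M]).
This equals 0.378 at X = 0.167 (the root in 0 < X < 1).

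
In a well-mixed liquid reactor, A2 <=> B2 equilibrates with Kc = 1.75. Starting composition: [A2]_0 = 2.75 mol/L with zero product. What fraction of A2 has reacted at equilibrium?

X = 0.636

Let X = conversion of A2; extent ξ = 2.75·X mol/L.
Concentrations: [A2] = 2.75 − 2.75X; [B2] = 2.75X.
Kc = [B2] / ([A2]).
Solving Kc = 1.75 for X ∈ (0,1): X = 0.636.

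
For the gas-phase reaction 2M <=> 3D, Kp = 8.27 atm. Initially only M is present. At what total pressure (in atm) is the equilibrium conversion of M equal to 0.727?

P = 0.648 atm

Let X = conversion of M (basis 1 mol M); extent of reaction ξ = 0.5X.
Moles: n_M = 1 − X; n_D = 1.5X.
Total moles n_T = 1 + 0.5X.
Kp = p_D^3 / (p_M^2) with p_i = (n_i/n_T)·P.
At X = 0.727: the mole-fraction product g(X) = Π y_i^ν_i = 12.76. Since Kp = g(X)·P^{1}, P = (Kp/g)^(1/1) = (8.27/12.76)^(1/1) = 0.648 atm.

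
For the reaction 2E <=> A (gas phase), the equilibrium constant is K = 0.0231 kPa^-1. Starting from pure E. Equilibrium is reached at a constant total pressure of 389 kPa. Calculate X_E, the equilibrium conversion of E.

X = 0.835

Basis: 1 mol E initially; let X = conversion of E. Extent ξ = 0.5X.
Moles: n_E = 1 − X; n_A = 0.5X.
n_T = Σnᵢ = 1 − 0.5X.
Mole fractions y_i = n_i/n_T; K = p_A / (p_E^2) with p_i = y_i·P.
Equating to 0.0231 kPa^-1 and solving on 0 < X < 1: X = 0.835.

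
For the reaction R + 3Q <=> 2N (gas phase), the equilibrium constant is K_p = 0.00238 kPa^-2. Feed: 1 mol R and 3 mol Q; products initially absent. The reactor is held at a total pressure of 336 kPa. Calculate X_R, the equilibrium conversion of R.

Basis: 1 mol R initially; let X = conversion of R. Extent ξ = X.
Species balance: n_R = 1 − X; n_Q = 3 − 3X; n_N = 2X.
Summing: n_T = 4 − 2X.
Mole fractions y_i = n_i/n_T; K_p = p_N^2 / (p_R p_Q^3) with p_i = y_i·P.
Equating to 0.00238 kPa^-2 and solving on 0 < X < 1: X = 0.788.

X = 0.788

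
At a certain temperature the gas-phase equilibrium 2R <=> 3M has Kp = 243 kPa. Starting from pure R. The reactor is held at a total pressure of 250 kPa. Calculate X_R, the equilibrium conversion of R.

X = 0.466

Basis: 1 mol R initially; let X = conversion of R. Extent ξ = 0.5X.
At extent ξ: n_R = 1 − X; n_M = 1.5X.
Summing: n_T = 1 + 0.5X.
With p_i = (n_i/n_T)P, Kp = p_M^3 / (p_R^2).
Equating to 243 kPa and solving on 0 < X < 1: X = 0.466.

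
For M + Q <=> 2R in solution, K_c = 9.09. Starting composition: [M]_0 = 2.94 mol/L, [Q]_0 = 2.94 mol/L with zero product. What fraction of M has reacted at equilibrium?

X = 0.601

Let X = conversion of M; extent ξ = 2.94·X mol/L.
Concentrations: [M] = 2.94 − 2.94X; [Q] = 2.94 − 2.94X; [R] = 5.88X.
K_c = [R]^2 / ([M] [Q]).
This equals 9.09 at X = 0.601 (the root in 0 < X < 1).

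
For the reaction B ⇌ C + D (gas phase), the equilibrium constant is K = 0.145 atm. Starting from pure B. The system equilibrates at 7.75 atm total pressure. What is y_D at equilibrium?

Take 1 mol B as basis and let X be its fractional conversion, so ξ = X.
Species balance: n_B = 1 − X; n_C = X; n_D = X.
Summing: n_T = 1 + X.
Mole fractions y_i = n_i/n_T; K = p_C p_D / (p_B) with p_i = y_i·P.
Substituting and setting equal to 0.145 atm gives a polynomial in X; the root in (0,1) is X = 0.136.
Then n_D = 0.136, n_T = 1.14, so y_D = 0.119.

y_D = 0.119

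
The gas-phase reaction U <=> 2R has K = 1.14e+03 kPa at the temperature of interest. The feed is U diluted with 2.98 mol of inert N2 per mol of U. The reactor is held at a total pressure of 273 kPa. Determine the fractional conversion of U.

X = 0.855

Take 1 mol U as basis and let X be its fractional conversion, so ξ = X.
Species balance: n_U = 1 − X; n_R = 2X; n_I = 2.98 (inert).
Summing: n_T = 3.98 + X.
Mole fractions y_i = n_i/n_T; K = p_R^2 / (p_U) with p_i = y_i·P.
Equating to 1.14e+03 kPa and solving on 0 < X < 1: X = 0.855.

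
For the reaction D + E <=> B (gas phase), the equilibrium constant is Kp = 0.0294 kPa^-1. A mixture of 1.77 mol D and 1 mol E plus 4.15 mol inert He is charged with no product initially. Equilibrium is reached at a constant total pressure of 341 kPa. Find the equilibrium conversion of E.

Take 1 mol E as basis and let X be its fractional conversion, so ξ = X.
At extent ξ: n_D = 1.77 − X; n_E = 1 − X; n_B = X; n_I = 4.15 (inert).
Total moles n_T = 6.92 − X.
Mole fractions y_i = n_i/n_T; Kp = p_B / (p_D p_E) with p_i = y_i·P.
This yields a degree-2 equation in X; solving on (0,1), X = 0.643.

X = 0.643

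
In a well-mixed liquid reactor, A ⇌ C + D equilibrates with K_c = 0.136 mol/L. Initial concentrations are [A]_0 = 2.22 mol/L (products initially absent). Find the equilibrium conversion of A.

X = 0.219

Let X = conversion of A; extent ξ = 2.22·X mol/L.
Concentrations: [A] = 2.22 − 2.22X; [C] = 2.22X; [D] = 2.22X.
K_c = [C] [D] / ([A]).
Setting equal to 0.136 and solving for X on (0,1) gives X = 0.219.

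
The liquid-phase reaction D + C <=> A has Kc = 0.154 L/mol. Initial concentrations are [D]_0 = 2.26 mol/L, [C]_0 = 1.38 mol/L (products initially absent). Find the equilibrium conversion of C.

X = 0.230

Let X = conversion of C; extent ξ = 1.38·X mol/L.
Concentrations: [D] = 2.26 − 1.38X; [C] = 1.38 − 1.38X; [A] = 1.38X.
Kc = [A] / ([D] [C]).
Setting equal to 0.154 and solving for X on (0,1) gives X = 0.230.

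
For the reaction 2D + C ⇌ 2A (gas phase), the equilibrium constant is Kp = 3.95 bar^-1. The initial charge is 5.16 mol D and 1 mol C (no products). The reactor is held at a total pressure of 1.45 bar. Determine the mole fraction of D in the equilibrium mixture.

y_D = 0.663

Take 1 mol C as basis and let X be its fractional conversion, so ξ = X.
Species balance: n_D = 5.16 − 2X; n_C = 1 − X; n_A = 2X.
Total moles n_T = 6.16 − X.
Mole fractions y_i = n_i/n_T; Kp = p_A^2 / (p_D^2 p_C) with p_i = y_i·P.
Setting this equal to 3.95 bar^-1 and taking the physical root (0 < X < 1) gives X = 0.807.
Then n_D = 3.55, n_T = 5.35, so y_D = 0.663.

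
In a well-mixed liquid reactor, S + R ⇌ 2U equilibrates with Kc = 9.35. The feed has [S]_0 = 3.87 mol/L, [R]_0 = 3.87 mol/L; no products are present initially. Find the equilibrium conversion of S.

X = 0.605

Let X = conversion of S; extent ξ = 3.87·X mol/L.
Concentrations: [S] = 3.87 − 3.87X; [R] = 3.87 − 3.87X; [U] = 7.74X.
Kc = [U]^2 / ([S] [R]).
This equals 9.35 at X = 0.605 (the root in 0 < X < 1).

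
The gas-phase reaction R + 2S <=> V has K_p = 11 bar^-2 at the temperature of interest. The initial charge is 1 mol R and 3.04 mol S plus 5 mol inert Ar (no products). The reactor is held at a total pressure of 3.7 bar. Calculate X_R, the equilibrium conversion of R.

Basis: 1 mol R initially; let X = conversion of R. Extent ξ = X.
Moles: n_R = 1 − X; n_S = 3.04 − 2X; n_V = X; n_I = 5 (inert).
Total moles n_T = 9.04 − 2X.
y_i = n_i/n_T, p_i = y_i·P. K_p = p_V / (p_R p_S^2).
Substituting and setting equal to 11 bar^-2 gives a polynomial in X; the root in (0,1) is X = 0.838.

X = 0.838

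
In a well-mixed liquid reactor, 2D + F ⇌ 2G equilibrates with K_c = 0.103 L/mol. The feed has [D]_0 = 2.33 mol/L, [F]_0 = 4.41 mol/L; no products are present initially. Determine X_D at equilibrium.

Let X = conversion of D; extent ξ = 2.33X/2 mol/L.
Concentrations: [D] = 2.33 − 2.33X; [F] = 4.41 − 1.17X; [G] = 2.33X.
K_c = [G]^2 / ([D]^2 [F]).
This equals 0.103 at X = 0.390 (the root in 0 < X < 1).

X = 0.390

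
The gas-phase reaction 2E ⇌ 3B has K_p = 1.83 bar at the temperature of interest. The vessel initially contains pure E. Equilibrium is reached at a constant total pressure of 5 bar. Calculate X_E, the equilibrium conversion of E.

X = 0.371

Let X = conversion of E (basis 1 mol E); extent of reaction ξ = 0.5X.
Mole table: n_E = 1 − X; n_B = 1.5X.
n_T = Σnᵢ = 1 + 0.5X.
y_i = n_i/n_T, p_i = y_i·P. K_p = p_B^3 / (p_E^2).
Setting this equal to 1.83 bar and taking the physical root (0 < X < 1) gives X = 0.371.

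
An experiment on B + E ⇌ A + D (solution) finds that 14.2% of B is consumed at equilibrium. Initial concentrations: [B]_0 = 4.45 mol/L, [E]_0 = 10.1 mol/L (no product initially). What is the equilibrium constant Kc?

Let X = conversion of B.
Concentrations: [B] = 4.45 − 4.45X; [E] = 10.1 − 4.45X; [A] = 4.45X; [D] = 4.45X.
At X = 0.142: [B] = 3.82, [E] = 9.47, [A] = 0.632, [D] = 0.632.
Kc = [A] [D] / ([B] [E]) = 0.011.

Kc = 0.011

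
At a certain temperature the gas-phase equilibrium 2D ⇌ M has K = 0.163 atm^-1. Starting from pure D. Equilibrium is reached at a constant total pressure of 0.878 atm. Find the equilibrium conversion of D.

X = 0.203

Take 1 mol D as basis and let X be its fractional conversion, so ξ = 0.5X.
Moles: n_D = 1 − X; n_M = 0.5X.
Summing: n_T = 1 − 0.5X.
Mole fractions y_i = n_i/n_T; K = p_M / (p_D^2) with p_i = y_i·P.
This yields a degree-2 equation in X; solving on (0,1), X = 0.203.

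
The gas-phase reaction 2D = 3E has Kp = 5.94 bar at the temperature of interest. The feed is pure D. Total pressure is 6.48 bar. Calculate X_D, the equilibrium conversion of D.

Basis: 1 mol D initially; let X = conversion of D. Extent ξ = 0.5X.
Species balance: n_D = 1 − X; n_E = 1.5X.
Total moles n_T = 1 + 0.5X.
y_i = n_i/n_T, p_i = y_i·P. Kp = p_E^3 / (p_D^2).
Substituting and setting equal to 5.94 bar gives a polynomial in X; the root in (0,1) is X = 0.460.

X = 0.460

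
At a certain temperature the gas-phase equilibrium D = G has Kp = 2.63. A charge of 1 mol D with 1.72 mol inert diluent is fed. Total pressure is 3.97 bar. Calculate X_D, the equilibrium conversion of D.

X = 0.725

Take 1 mol D as basis and let X be its fractional conversion, so ξ = X.
Moles: n_D = 1 − X; n_G = X; n_I = 1.72 (inert).
Since Δν = 0, n_T = 2.72 throughout.
y_i = n_i/n_T, p_i = y_i·P. Kp = p_G / (p_D).
Setting this equal to 2.63 and taking the physical root (0 < X < 1) gives X = 0.725.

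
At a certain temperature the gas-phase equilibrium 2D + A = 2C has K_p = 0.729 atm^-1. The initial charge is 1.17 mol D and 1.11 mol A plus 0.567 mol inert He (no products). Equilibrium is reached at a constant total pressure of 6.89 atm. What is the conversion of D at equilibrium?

Basis: 1.17 mol D initially; let X = conversion of D. Extent ξ = 0.585X.
Mole table: n_D = 1.17 − 1.17X; n_A = 1.11 − 0.585X; n_C = 1.17X; n_I = 0.567 (inert).
Summing: n_T = 2.85 − 0.585X.
Mole fractions y_i = n_i/n_T; K_p = p_C^2 / (p_D^2 p_A) with p_i = y_i·P.
Setting this equal to 0.729 atm^-1 and taking the physical root (0 < X < 1) gives X = 0.556.

X = 0.556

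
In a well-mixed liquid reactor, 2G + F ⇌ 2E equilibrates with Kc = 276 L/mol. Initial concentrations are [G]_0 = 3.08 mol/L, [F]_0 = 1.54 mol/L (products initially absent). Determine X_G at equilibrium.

X = 0.878

Let X = conversion of G; extent ξ = 3.08X/2 mol/L.
Concentrations: [G] = 3.08 − 3.08X; [F] = 1.54 − 1.54X; [E] = 3.08X.
Kc = [E]^2 / ([G]^2 [F]).
Equating to 276 L/mol: the physical root is X = 0.878.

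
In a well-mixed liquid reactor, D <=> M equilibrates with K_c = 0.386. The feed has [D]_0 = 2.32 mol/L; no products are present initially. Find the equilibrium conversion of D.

Let X = conversion of D; extent ξ = 2.32·X mol/L.
Concentrations: [D] = 2.32 − 2.32X; [M] = 2.32X.
K_c = [M] / ([D]).
Equating to 0.386: the physical root is X = 0.278.

X = 0.278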